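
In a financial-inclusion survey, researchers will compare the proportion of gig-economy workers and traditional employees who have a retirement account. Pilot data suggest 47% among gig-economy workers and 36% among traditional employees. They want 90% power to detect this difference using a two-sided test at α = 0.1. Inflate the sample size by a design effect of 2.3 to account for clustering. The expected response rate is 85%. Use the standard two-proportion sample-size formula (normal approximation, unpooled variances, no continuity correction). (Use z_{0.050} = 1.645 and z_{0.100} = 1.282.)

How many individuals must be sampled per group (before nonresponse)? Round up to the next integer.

n = 919 per group

n = (z_{α/2} + z_β)² · [p₁(1−p₁) + p₂(1−p₂)] / (p₁ − p₂)²
  = (1.645 + 1.282)² · (0.47·0.53 + 0.36·0.64) / (0.11)²
  = (2.927)² · (0.2491 + 0.2304) / 0.0121
  = 8.5673 · 0.4795 / 0.0121
  = 339.51
Design effect: 2.3 × 339.51 = 780.87.
Adjust for 85% response: 780.87 / 0.85 = 918.67.
Round up → n = 919 per group.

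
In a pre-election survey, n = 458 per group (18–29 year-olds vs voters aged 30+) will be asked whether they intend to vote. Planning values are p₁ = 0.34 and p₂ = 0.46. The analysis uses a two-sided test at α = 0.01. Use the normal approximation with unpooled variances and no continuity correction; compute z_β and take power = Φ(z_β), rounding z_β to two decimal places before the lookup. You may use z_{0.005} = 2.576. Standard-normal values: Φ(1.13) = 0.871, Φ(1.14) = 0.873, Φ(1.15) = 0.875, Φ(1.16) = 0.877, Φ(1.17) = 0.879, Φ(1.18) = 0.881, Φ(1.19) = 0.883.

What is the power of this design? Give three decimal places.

Power ≈ 0.877

z_β = |p₁−p₂|·√(n/[p₁q₁+p₂q₂]) − z_{α/2}
    = 0.12 · √(458/0.4728) − 2.576
    = 0.12 · 31.1239 − 2.576
    = 3.7349 − 2.576 = 1.1589 → 1.16
Power = Φ(1.16) = 0.877.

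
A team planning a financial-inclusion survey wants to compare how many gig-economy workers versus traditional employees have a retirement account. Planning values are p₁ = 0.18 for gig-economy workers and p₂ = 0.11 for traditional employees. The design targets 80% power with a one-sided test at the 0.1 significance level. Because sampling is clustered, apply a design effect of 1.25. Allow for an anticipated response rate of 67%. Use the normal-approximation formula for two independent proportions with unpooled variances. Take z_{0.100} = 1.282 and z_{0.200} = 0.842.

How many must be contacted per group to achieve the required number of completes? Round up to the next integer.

n = (z_α + z_β)² · [p₁(1−p₁) + p₂(1−p₂)] / (p₁ − p₂)²
  = (1.282 + 0.842)² · (0.18·0.82 + 0.11·0.89) / (0.07)²
  = (2.124)² · (0.1476 + 0.0979) / 0.0049
  = 4.5114 · 0.2455 / 0.0049
  = 226.03
Design effect: 1.25 × 226.03 = 282.54.
Adjust for 67% response: 282.54 / 0.67 = 421.70.
Round up → n = 422 per group.

n = 422 per group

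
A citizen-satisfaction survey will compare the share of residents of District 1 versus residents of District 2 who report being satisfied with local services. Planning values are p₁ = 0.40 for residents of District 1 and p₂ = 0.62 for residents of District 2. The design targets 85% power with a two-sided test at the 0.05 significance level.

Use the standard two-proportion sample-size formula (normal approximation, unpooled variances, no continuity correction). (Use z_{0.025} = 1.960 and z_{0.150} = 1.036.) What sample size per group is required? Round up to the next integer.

n = 89 per group

n = (z_{α/2} + z_β)² · [p₁(1−p₁) + p₂(1−p₂)] / (p₁ − p₂)²
  = (1.960 + 1.036)² · (0.40·0.60 + 0.62·0.38) / (-0.22)²
  = (2.996)² · (0.2400 + 0.2356) / 0.0484
  = 8.9760 · 0.4756 / 0.0484
  = 88.20
Round up → n = 89 per group.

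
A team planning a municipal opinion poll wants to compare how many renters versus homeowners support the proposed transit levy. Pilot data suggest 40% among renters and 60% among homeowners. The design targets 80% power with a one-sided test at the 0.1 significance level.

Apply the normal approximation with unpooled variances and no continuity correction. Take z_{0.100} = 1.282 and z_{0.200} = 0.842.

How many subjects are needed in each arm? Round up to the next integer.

n = 55 per group

n = (z_α + z_β)² · [p₁(1−p₁) + p₂(1−p₂)] / (p₁ − p₂)²
  = (1.282 + 0.842)² · (0.40·0.60 + 0.60·0.40) / (-0.20)²
  = (2.124)² · (0.2400 + 0.2400) / 0.0400
  = 4.5114 · 0.4800 / 0.0400
  = 54.14
Round up → n = 55 per group.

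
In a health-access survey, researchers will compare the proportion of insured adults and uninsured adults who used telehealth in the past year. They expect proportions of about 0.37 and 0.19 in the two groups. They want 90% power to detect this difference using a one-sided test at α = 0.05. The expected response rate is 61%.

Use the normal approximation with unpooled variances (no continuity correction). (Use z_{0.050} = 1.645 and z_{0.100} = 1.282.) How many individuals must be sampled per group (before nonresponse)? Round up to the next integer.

n = (z_α + z_β)² · [p₁(1−p₁) + p₂(1−p₂)] / (p₁ − p₂)²
  = (1.645 + 1.282)² · (0.37·0.63 + 0.19·0.81) / (0.18)²
  = (2.927)² · (0.2331 + 0.1539) / 0.0324
  = 8.5673 · 0.3870 / 0.0324
  = 102.33
Adjust for 61% response: 102.33 / 0.61 = 167.76.
Round up → n = 168 per group.

n = 168 per group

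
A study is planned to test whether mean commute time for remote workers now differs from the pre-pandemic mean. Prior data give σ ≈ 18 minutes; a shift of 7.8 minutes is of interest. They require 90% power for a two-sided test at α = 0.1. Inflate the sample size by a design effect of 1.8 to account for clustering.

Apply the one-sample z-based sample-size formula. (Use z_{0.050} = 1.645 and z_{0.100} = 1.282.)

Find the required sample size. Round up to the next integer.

n = 83

n = (z_{α/2} + z_β)² · σ² / δ²
  = (1.645 + 1.282)² · 18² / 7.8²
  = 8.5673 · 324 / 60.84
  = 45.62
Design effect: 1.8 × 45.62 = 82.12.
Round up → n = 83.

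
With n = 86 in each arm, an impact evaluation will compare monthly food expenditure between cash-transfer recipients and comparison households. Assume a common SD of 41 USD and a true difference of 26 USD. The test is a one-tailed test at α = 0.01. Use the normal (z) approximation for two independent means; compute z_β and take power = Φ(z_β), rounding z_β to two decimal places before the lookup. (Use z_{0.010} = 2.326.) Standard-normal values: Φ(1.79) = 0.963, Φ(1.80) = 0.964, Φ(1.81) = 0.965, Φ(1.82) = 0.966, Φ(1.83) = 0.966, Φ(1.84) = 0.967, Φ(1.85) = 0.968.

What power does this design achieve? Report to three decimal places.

Power ≈ 0.966

z_β = δ·√(n/(σ₁²+σ₂²)) − z_α
    = 26 · √(86/3362) − 2.326
    = 26 · 0.15994 − 2.326
    = 4.1584 − 2.326 = 1.8324 → 1.83
Power = Φ(1.83) = 0.966.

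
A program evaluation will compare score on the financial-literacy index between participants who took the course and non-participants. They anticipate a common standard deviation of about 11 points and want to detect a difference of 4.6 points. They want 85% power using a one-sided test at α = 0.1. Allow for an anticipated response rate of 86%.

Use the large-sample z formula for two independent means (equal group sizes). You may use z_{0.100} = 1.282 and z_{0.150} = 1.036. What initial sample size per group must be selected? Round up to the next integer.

n = (z_α + z_β)² · (σ₁² + σ₂²) / δ²
  = (1.282 + 1.036)² · (2·11² = 242) / 4.6²
  = 5.3731 · 242 / 21.16
  = 61.45
Adjust for 86% response: 61.45 / 0.86 = 71.45.
Round up → n = 72 per group.

n = 72 per group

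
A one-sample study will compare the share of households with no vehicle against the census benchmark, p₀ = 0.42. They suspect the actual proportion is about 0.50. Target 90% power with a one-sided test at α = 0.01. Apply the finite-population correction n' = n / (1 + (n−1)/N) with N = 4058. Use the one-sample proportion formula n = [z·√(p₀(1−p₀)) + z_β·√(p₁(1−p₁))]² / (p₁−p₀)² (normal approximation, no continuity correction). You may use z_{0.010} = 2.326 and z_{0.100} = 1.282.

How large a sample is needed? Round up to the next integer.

n = [z_α·√(p₀q₀) + z_β·√(p₁q₁)]² / (p₁ − p₀)²
  = [2.326·√(0.42·0.58) + 1.282·√(0.50·0.50)]² / (0.08)²
  = [2.326·0.4936 + 1.282·0.5000]² / 0.0064
  = [1.7890]² / 0.0064
  = 500.09
Finite-population correction (N = 4058): 500.09 / (1 + (500.09 − 1)/4058) = 445.32.
Round up → n = 446.

n = 446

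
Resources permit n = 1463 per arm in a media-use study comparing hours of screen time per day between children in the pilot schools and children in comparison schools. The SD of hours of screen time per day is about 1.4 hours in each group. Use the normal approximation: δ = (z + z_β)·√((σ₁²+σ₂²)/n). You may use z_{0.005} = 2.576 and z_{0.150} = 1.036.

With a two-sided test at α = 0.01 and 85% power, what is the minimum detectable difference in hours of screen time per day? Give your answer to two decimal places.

Minimum detectable difference ≈ 0.19 hours

δ = (z_{α/2} + z_β) · √((σ₁²+σ₂²)/n)
  = (2.576 + 1.036) · √(3.92/1463)
  = 3.612 · √0.00268
  = 3.612 · 0.0518
  = 0.1870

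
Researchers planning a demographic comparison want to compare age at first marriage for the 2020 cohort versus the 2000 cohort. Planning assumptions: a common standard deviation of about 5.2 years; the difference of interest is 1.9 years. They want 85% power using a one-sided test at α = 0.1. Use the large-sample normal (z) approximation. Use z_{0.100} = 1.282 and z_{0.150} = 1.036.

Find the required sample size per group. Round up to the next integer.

n = (z_α + z_β)² · (σ₁² + σ₂²) / δ²
  = (1.282 + 1.036)² · (2·5.2² = 54.08) / 1.9²
  = 5.3731 · 54.08 / 3.61
  = 80.49
Round up → n = 81 per group.

n = 81 per group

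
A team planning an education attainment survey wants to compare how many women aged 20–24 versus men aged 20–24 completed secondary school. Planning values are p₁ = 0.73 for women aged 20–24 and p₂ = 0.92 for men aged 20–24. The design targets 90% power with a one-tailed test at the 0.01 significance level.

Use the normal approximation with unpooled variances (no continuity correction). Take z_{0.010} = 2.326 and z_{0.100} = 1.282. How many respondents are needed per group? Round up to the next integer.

n = 98 per group

n = (z_α + z_β)² · [p₁(1−p₁) + p₂(1−p₂)] / (p₁ − p₂)²
  = (2.326 + 1.282)² · (0.73·0.27 + 0.92·0.08) / (-0.19)²
  = (3.608)² · (0.1971 + 0.0736) / 0.0361
  = 13.0177 · 0.2707 / 0.0361
  = 97.61
Round up → n = 98 per group.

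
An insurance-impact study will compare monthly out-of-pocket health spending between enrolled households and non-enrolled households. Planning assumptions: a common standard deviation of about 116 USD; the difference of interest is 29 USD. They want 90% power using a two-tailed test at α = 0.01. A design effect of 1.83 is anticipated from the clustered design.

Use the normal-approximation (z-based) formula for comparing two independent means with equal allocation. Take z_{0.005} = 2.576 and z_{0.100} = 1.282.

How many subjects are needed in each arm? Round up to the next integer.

n = 872 per group

n = (z_{α/2} + z_β)² · (σ₁² + σ₂²) / δ²
  = (2.576 + 1.282)² · (2·116² = 26912) / 29²
  = 14.8842 · 26912 / 841
  = 476.29
Design effect: 1.83 × 476.29 = 871.62.
Round up → n = 872 per group.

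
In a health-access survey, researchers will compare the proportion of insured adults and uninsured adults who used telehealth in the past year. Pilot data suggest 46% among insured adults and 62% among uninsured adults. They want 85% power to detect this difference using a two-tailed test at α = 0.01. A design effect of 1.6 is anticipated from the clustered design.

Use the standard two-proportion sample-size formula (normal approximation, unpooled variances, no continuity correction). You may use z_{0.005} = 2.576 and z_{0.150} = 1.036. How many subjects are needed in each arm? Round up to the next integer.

n = 395 per group

n = (z_{α/2} + z_β)² · [p₁(1−p₁) + p₂(1−p₂)] / (p₁ − p₂)²
  = (2.576 + 1.036)² · (0.46·0.54 + 0.62·0.38) / (-0.16)²
  = (3.612)² · (0.2484 + 0.2356) / 0.0256
  = 13.0465 · 0.4840 / 0.0256
  = 246.66
Design effect: 1.6 × 246.66 = 394.66.
Round up → n = 395 per group.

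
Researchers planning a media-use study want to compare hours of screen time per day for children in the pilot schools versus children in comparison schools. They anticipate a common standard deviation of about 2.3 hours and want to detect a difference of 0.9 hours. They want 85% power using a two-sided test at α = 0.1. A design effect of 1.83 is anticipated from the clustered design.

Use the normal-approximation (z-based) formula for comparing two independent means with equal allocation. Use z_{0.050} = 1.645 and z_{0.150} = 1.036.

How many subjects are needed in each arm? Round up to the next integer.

n = (z_{α/2} + z_β)² · (σ₁² + σ₂²) / δ²
  = (1.645 + 1.036)² · (2·2.3² = 10.58) / 0.9²
  = 7.1878 · 10.58 / 0.81
  = 93.88
Design effect: 1.83 × 93.88 = 171.81.
Round up → n = 172 per group.

n = 172 per group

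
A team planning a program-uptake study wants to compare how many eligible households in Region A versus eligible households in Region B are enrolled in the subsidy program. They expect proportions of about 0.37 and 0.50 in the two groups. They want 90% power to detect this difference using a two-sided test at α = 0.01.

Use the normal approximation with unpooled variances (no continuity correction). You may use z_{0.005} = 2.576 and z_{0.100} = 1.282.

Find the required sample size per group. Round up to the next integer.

n = 426 per group

n = (z_{α/2} + z_β)² · [p₁(1−p₁) + p₂(1−p₂)] / (p₁ − p₂)²
  = (2.576 + 1.282)² · (0.37·0.63 + 0.50·0.50) / (-0.13)²
  = (3.858)² · (0.2331 + 0.2500) / 0.0169
  = 14.8842 · 0.4831 / 0.0169
  = 425.48
Round up → n = 426 per group.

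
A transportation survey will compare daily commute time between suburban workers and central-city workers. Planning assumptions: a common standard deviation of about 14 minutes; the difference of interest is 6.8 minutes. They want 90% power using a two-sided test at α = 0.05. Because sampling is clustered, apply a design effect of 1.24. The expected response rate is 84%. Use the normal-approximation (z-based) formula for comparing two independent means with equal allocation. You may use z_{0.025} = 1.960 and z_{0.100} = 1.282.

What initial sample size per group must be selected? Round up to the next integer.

n = (z_{α/2} + z_β)² · (σ₁² + σ₂²) / δ²
  = (1.960 + 1.282)² · (2·14² = 392) / 6.8²
  = 10.5106 · 392 / 46.24
  = 89.10
Design effect: 1.24 × 89.10 = 110.49.
Adjust for 84% response: 110.49 / 0.84 = 131.53.
Round up → n = 132 per group.

n = 132 per group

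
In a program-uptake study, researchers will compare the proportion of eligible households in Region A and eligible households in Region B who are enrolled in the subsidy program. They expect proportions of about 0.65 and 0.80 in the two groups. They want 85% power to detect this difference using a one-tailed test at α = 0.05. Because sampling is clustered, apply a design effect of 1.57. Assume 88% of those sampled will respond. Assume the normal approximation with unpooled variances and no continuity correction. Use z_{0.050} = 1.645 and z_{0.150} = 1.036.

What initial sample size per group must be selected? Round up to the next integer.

n = (z_α + z_β)² · [p₁(1−p₁) + p₂(1−p₂)] / (p₁ − p₂)²
  = (1.645 + 1.036)² · (0.65·0.35 + 0.80·0.20) / (-0.15)²
  = (2.681)² · (0.2275 + 0.1600) / 0.0225
  = 7.1878 · 0.3875 / 0.0225
  = 123.79
Design effect: 1.57 × 123.79 = 194.35.
Adjust for 88% response: 194.35 / 0.88 = 220.85.
Round up → n = 221 per group.

n = 221 per group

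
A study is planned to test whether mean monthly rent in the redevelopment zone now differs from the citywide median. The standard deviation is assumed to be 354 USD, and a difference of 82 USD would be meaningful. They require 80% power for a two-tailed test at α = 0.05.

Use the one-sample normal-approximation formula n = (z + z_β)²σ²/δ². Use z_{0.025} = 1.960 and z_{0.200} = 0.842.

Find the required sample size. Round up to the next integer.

n = 147

n = (z_{α/2} + z_β)² · σ² / δ²
  = (1.960 + 0.842)² · 354² / 82²
  = 7.8512 · 125316 / 6724
  = 146.32
Round up → n = 147.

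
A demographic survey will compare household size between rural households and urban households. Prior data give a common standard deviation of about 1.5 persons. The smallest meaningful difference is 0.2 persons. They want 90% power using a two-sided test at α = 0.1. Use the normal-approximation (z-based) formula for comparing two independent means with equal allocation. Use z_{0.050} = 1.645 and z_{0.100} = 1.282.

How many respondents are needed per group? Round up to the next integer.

n = (z_{α/2} + z_β)² · (σ₁² + σ₂²) / δ²
  = (1.645 + 1.282)² · (2·1.5² = 4.5) / 0.2²
  = 8.5673 · 4.5 / 0.04
  = 963.82
Round up → n = 964 per group.

n = 964 per group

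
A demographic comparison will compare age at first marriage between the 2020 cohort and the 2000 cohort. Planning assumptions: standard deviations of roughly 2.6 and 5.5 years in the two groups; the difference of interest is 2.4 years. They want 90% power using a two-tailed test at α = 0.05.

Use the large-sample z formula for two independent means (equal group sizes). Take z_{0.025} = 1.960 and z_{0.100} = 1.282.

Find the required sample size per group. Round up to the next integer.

n = (z_{α/2} + z_β)² · (σ₁² + σ₂²) / δ²
  = (1.960 + 1.282)² · (2.6² + 5.5² = 37.01) / 2.4²
  = 10.5106 · 37.01 / 5.76
  = 67.53
Round up → n = 68 per group.

n = 68 per group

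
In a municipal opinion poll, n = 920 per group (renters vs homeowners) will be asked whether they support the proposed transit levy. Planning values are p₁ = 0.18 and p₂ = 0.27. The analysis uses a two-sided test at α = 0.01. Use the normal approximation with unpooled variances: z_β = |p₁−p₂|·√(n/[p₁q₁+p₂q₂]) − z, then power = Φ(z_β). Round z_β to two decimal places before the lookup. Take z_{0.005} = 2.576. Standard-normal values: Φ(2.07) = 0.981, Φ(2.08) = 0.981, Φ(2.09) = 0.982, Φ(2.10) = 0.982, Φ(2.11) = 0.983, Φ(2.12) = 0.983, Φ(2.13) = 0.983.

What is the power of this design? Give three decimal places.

Power ≈ 0.981

z_β = |p₁−p₂|·√(n/[p₁q₁+p₂q₂]) − z_{α/2}
    = 0.09 · √(920/0.3447) − 2.576
    = 0.09 · 51.6622 − 2.576
    = 4.6496 − 2.576 = 2.0736 → 2.07
Power = Φ(2.07) = 0.981.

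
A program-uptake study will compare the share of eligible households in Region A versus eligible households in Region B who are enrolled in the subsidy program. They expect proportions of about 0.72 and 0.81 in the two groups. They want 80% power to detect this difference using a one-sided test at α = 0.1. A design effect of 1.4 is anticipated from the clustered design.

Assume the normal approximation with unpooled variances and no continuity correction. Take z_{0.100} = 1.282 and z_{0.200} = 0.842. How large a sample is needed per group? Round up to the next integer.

n = 278 per group

n = (z_α + z_β)² · [p₁(1−p₁) + p₂(1−p₂)] / (p₁ − p₂)²
  = (1.282 + 0.842)² · (0.72·0.28 + 0.81·0.19) / (-0.09)²
  = (2.124)² · (0.2016 + 0.1539) / 0.0081
  = 4.5114 · 0.3555 / 0.0081
  = 198.00
Design effect: 1.4 × 198.00 = 277.20.
Round up → n = 278 per group.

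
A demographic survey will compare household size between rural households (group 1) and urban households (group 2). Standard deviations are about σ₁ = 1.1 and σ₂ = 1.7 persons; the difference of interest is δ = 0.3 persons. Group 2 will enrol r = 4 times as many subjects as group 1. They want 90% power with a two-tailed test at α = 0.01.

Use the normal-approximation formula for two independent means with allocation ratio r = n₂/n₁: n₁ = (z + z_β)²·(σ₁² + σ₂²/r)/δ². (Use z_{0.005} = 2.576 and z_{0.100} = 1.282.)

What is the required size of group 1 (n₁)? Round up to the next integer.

n₁ = 320

n₁ = (z_{α/2} + z_β)² · (σ₁² + σ₂²/r) / δ²
   = (2.576 + 1.282)² · (1.1² + 1.7²/4) / 0.3²
   = 14.8842 · (1.21 + 0.7225) / 0.09
   = 14.8842 · 1.9325 / 0.09
   = 319.60
Round up → n₁ = 320; n₂ = r·n₁ = 4 × 320 = 1280.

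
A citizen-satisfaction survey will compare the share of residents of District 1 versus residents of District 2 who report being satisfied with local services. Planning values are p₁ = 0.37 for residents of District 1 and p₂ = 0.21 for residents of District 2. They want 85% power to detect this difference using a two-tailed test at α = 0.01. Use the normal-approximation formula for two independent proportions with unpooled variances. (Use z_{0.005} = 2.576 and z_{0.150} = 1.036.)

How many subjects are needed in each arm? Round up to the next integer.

n = 204 per group

n = (z_{α/2} + z_β)² · [p₁(1−p₁) + p₂(1−p₂)] / (p₁ − p₂)²
  = (2.576 + 1.036)² · (0.37·0.63 + 0.21·0.79) / (0.16)²
  = (3.612)² · (0.2331 + 0.1659) / 0.0256
  = 13.0465 · 0.3990 / 0.0256
  = 203.34
Round up → n = 204 per group.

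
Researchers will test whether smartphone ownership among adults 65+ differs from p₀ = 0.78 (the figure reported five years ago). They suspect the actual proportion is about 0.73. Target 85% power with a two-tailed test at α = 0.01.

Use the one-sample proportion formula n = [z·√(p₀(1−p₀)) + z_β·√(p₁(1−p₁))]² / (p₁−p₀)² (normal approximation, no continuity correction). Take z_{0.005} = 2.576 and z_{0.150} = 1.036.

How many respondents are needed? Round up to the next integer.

n = 933

n = [z_{α/2}·√(p₀q₀) + z_β·√(p₁q₁)]² / (p₁ − p₀)²
  = [2.576·√(0.78·0.22) + 1.036·√(0.73·0.27)]² / (-0.05)²
  = [2.576·0.4142 + 1.036·0.4440]² / 0.0025
  = [1.5270]² / 0.0025
  = 932.74
Round up → n = 933.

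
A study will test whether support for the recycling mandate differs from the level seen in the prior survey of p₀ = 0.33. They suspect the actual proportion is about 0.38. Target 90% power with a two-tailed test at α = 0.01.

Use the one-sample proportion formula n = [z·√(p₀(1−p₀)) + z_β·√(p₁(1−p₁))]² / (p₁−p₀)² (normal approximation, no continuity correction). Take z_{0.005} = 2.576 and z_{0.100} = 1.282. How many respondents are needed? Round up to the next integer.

n = [z_{α/2}·√(p₀q₀) + z_β·√(p₁q₁)]² / (p₁ − p₀)²
  = [2.576·√(0.33·0.67) + 1.282·√(0.38·0.62)]² / (0.05)²
  = [2.576·0.4702 + 1.282·0.4854]² / 0.0025
  = [1.8335]² / 0.0025
  = 1344.74
Round up → n = 1345.

n = 1345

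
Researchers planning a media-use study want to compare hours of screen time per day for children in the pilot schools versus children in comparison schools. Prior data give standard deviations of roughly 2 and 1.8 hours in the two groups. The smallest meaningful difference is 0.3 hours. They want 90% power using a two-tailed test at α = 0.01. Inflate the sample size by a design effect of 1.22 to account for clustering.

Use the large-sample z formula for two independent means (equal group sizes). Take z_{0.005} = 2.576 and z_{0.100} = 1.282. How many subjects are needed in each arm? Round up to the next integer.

n = (z_{α/2} + z_β)² · (σ₁² + σ₂²) / δ²
  = (2.576 + 1.282)² · (2² + 1.8² = 7.24) / 0.3²
  = 14.8842 · 7.24 / 0.09
  = 1197.35
Design effect: 1.22 × 1197.35 = 1460.76.
Round up → n = 1461 per group.

n = 1461 per group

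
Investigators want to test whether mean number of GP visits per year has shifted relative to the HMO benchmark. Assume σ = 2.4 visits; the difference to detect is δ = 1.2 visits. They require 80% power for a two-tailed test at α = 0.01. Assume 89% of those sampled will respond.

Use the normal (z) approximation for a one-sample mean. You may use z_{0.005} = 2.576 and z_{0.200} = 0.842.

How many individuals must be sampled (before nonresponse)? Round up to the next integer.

n = 53

n = (z_{α/2} + z_β)² · σ² / δ²
  = (2.576 + 0.842)² · 2.4² / 1.2²
  = 11.6827 · 5.76 / 1.44
  = 46.73
Adjust for 89% response: 46.73 / 0.89 = 52.51.
Round up → n = 53.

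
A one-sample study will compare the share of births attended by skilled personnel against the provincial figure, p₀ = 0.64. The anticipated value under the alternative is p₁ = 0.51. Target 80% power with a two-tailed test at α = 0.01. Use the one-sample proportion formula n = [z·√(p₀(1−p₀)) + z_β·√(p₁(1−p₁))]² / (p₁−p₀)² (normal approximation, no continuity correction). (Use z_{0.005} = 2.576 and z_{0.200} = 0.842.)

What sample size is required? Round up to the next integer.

n = [z_{α/2}·√(p₀q₀) + z_β·√(p₁q₁)]² / (p₁ − p₀)²
  = [2.576·√(0.64·0.36) + 0.842·√(0.51·0.49)]² / (-0.13)²
  = [2.576·0.4800 + 0.842·0.4999]² / 0.0169
  = [1.6574]² / 0.0169
  = 162.54
Round up → n = 163.

n = 163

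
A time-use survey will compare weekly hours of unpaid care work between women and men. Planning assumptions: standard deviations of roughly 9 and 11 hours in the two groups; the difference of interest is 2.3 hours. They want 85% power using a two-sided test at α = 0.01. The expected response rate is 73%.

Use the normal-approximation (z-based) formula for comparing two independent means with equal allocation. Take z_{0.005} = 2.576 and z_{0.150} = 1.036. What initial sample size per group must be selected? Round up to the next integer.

n = 683 per group

n = (z_{α/2} + z_β)² · (σ₁² + σ₂²) / δ²
  = (2.576 + 1.036)² · (9² + 11² = 202) / 2.3²
  = 13.0465 · 202 / 5.29
  = 498.19
Adjust for 73% response: 498.19 / 0.73 = 682.45.
Round up → n = 683 per group.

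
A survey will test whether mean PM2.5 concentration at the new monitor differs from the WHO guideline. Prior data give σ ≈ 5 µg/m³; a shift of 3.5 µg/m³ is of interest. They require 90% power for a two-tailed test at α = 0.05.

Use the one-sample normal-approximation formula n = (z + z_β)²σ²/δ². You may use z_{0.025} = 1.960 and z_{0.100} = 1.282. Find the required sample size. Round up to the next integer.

n = (z_{α/2} + z_β)² · σ² / δ²
  = (1.960 + 1.282)² · 5² / 3.5²
  = 10.5106 · 25 / 12.25
  = 21.45
Round up → n = 22.

n = 22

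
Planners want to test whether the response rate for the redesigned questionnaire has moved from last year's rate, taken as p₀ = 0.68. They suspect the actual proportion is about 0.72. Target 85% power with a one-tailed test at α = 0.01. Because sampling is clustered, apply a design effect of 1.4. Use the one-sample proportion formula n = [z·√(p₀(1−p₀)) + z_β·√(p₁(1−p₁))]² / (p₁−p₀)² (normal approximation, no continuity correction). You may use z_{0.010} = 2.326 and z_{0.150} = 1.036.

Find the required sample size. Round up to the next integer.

n = 2103

n = [z_α·√(p₀q₀) + z_β·√(p₁q₁)]² / (p₁ − p₀)²
  = [2.326·√(0.68·0.32) + 1.036·√(0.72·0.28)]² / (0.04)²
  = [2.326·0.4665 + 1.036·0.4490]² / 0.0016
  = [1.5502]² / 0.0016
  = 1501.92
Design effect: 1.4 × 1501.92 = 2102.69.
Round up → n = 2103.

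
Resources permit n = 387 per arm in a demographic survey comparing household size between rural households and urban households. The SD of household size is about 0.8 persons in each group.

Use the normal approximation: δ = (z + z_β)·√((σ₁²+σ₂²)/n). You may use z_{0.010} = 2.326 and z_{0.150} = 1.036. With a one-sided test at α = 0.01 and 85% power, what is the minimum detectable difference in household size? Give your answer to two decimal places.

Minimum detectable difference ≈ 0.19 persons

δ = (z_α + z_β) · √((σ₁²+σ₂²)/n)
  = (2.326 + 1.036) · √(1.28/387)
  = 3.362 · √0.00331
  = 3.362 · 0.0575
  = 0.1934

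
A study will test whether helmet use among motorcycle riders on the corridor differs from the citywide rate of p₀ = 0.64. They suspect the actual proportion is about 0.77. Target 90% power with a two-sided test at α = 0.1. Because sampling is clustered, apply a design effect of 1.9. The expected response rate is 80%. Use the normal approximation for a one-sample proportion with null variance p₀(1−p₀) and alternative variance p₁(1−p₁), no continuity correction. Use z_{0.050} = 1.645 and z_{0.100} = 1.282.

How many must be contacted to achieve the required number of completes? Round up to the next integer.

n = 249

n = [z_{α/2}·√(p₀q₀) + z_β·√(p₁q₁)]² / (p₁ − p₀)²
  = [1.645·√(0.64·0.36) + 1.282·√(0.77·0.23)]² / (0.13)²
  = [1.645·0.4800 + 1.282·0.4208]² / 0.0169
  = [1.3291]² / 0.0169
  = 104.53
Design effect: 1.9 × 104.53 = 198.60.
Adjust for 80% response: 198.60 / 0.80 = 248.25.
Round up → n = 249.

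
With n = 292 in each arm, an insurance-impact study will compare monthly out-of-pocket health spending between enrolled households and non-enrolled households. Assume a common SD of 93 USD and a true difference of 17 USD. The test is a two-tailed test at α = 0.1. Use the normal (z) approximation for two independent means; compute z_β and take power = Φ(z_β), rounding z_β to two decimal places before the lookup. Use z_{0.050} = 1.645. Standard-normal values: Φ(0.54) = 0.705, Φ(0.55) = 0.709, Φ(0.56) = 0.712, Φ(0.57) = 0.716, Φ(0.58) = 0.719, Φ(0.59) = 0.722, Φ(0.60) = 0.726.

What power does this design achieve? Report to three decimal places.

Power ≈ 0.712

z_β = δ·√(n/(σ₁²+σ₂²)) − z_{α/2}
    = 17 · √(292/17298) − 1.645
    = 17 · 0.12993 − 1.645
    = 2.2087 − 1.645 = 0.5637 → 0.56
Power = Φ(0.56) = 0.712.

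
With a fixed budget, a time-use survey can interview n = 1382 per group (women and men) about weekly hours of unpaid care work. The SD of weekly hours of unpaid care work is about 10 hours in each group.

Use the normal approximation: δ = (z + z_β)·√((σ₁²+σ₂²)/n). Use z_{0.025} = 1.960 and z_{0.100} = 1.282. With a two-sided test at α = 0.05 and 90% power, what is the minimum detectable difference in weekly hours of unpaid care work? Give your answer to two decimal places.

δ = (z_{α/2} + z_β) · √((σ₁²+σ₂²)/n)
  = (1.960 + 1.282) · √(200/1382)
  = 3.242 · √0.14472
  = 3.242 · 0.3804
  = 1.2333

Minimum detectable difference ≈ 1.23 hours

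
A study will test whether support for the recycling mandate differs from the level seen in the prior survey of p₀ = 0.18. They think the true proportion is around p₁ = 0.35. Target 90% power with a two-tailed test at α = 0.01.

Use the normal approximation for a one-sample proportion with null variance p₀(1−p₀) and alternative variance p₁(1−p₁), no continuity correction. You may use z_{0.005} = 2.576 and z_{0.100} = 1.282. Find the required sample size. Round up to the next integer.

n = [z_{α/2}·√(p₀q₀) + z_β·√(p₁q₁)]² / (p₁ − p₀)²
  = [2.576·√(0.18·0.82) + 1.282·√(0.35·0.65)]² / (0.17)²
  = [2.576·0.3842 + 1.282·0.4770]² / 0.0289
  = [1.6011]² / 0.0289
  = 88.71
Round up → n = 89.

n = 89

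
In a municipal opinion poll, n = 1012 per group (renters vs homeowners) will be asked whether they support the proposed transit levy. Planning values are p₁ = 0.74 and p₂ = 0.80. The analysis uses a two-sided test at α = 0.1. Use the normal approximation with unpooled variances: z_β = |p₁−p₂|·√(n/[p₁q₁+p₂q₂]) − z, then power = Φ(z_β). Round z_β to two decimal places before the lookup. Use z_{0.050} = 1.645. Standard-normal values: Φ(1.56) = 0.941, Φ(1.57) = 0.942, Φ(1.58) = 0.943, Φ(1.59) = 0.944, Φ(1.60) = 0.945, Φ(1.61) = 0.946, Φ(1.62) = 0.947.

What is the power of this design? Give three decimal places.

z_β = |p₁−p₂|·√(n/[p₁q₁+p₂q₂]) − z_{α/2}
    = 0.06 · √(1012/0.3524) − 1.645
    = 0.06 · 53.5886 − 1.645
    = 3.2153 − 1.645 = 1.5703 → 1.57
Power = Φ(1.57) = 0.942.

Power ≈ 0.942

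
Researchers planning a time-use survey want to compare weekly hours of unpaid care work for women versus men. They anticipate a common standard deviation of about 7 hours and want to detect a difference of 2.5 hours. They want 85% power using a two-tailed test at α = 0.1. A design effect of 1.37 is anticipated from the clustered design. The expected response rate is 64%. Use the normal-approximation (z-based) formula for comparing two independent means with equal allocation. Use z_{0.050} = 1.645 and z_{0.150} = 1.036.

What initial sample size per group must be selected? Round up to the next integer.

n = (z_{α/2} + z_β)² · (σ₁² + σ₂²) / δ²
  = (1.645 + 1.036)² · (2·7² = 98) / 2.5²
  = 7.1878 · 98 / 6.25
  = 112.70
Design effect: 1.37 × 112.70 = 154.40.
Adjust for 64% response: 154.40 / 0.64 = 241.26.
Round up → n = 242 per group.

n = 242 per group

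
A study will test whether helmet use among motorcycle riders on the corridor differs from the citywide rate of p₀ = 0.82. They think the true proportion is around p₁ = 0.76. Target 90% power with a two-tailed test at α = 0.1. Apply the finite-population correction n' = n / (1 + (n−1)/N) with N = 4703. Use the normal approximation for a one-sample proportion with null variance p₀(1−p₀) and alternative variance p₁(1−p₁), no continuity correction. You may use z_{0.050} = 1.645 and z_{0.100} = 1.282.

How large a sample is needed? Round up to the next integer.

n = [z_{α/2}·√(p₀q₀) + z_β·√(p₁q₁)]² / (p₁ − p₀)²
  = [1.645·√(0.82·0.18) + 1.282·√(0.76·0.24)]² / (-0.06)²
  = [1.645·0.3842 + 1.282·0.4271]² / 0.0036
  = [1.1795]² / 0.0036
  = 386.46
Finite-population correction (N = 4703): 386.46 / (1 + (386.46 − 1)/4703) = 357.18.
Round up → n = 358.

n = 358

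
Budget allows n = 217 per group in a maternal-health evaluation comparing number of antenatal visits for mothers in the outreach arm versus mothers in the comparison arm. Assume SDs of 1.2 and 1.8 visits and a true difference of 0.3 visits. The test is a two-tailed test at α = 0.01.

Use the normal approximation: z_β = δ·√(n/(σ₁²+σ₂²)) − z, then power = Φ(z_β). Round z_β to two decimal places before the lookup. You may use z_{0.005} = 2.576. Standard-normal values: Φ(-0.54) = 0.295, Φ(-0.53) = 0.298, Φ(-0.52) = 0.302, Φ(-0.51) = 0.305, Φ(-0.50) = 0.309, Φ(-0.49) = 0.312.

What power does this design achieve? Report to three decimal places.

z_β = δ·√(n/(σ₁²+σ₂²)) − z_{α/2}
    = 0.3 · √(217/4.68) − 2.576
    = 0.3 · 6.80937 − 2.576
    = 2.0428 − 2.576 = -0.5332 → -0.53
Power = Φ(-0.53) = 0.298.

Power ≈ 0.298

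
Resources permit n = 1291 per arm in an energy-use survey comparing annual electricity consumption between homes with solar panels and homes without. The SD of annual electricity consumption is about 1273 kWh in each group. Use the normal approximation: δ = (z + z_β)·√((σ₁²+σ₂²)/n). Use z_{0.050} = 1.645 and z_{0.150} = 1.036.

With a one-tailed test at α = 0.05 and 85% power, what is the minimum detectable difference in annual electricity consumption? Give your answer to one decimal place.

Minimum detectable difference ≈ 134.3 kWh

δ = (z_α + z_β) · √((σ₁²+σ₂²)/n)
  = (1.645 + 1.036) · √(3241058/1291)
  = 2.681 · √2510.5
  = 2.681 · 50.1049
  = 134.3313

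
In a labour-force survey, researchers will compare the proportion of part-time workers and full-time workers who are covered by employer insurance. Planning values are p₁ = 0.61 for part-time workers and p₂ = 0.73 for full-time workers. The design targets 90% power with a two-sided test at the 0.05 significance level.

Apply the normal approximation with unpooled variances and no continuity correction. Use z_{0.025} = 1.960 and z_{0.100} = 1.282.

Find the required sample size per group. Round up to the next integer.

n = (z_{α/2} + z_β)² · [p₁(1−p₁) + p₂(1−p₂)] / (p₁ − p₂)²
  = (1.960 + 1.282)² · (0.61·0.39 + 0.73·0.27) / (-0.12)²
  = (3.242)² · (0.2379 + 0.1971) / 0.0144
  = 10.5106 · 0.4350 / 0.0144
  = 317.51
Round up → n = 318 per group.

n = 318 per group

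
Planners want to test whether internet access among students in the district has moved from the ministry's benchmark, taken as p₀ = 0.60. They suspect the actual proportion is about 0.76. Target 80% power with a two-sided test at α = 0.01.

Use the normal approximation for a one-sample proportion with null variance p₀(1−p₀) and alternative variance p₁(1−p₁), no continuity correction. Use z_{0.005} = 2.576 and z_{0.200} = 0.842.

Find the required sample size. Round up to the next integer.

n = 103

n = [z_{α/2}·√(p₀q₀) + z_β·√(p₁q₁)]² / (p₁ − p₀)²
  = [2.576·√(0.60·0.40) + 0.842·√(0.76·0.24)]² / (0.16)²
  = [2.576·0.4899 + 0.842·0.4271]² / 0.0256
  = [1.6216]² / 0.0256
  = 102.72
Round up → n = 103.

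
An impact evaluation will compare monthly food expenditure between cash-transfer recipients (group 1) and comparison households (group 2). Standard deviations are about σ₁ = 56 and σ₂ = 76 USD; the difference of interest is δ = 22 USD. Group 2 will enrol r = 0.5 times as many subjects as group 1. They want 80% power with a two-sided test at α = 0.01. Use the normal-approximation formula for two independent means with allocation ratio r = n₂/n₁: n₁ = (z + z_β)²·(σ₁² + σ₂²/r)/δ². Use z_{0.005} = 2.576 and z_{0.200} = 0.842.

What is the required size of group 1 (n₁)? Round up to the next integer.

n₁ = (z_{α/2} + z_β)² · (σ₁² + σ₂²/r) / δ²
   = (2.576 + 0.842)² · (56² + 76²/0.5) / 22²
   = 11.6827 · (3136 + 11552) / 484
   = 11.6827 · 14688 / 484
   = 354.54
Round up → n₁ = 355; n₂ = r·n₁ = 0.5 × 355 = 178.

n₁ = 355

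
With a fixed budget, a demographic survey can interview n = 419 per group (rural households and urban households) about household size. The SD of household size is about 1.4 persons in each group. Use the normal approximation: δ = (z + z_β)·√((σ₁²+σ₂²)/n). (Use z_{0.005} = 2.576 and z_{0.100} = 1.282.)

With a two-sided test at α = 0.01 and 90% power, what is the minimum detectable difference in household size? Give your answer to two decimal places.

δ = (z_{α/2} + z_β) · √((σ₁²+σ₂²)/n)
  = (2.576 + 1.282) · √(3.92/419)
  = 3.858 · √0.00936
  = 3.858 · 0.0967
  = 0.3732

Minimum detectable difference ≈ 0.37 persons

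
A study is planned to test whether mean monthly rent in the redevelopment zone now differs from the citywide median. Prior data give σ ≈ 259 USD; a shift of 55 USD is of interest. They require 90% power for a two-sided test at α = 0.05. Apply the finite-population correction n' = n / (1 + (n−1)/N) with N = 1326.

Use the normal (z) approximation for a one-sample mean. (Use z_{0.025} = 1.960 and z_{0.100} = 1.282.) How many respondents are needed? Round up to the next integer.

n = (z_{α/2} + z_β)² · σ² / δ²
  = (1.960 + 1.282)² · 259² / 55²
  = 10.5106 · 67081 / 3025
  = 233.08
Finite-population correction (N = 1326): 233.08 / (1 + (233.08 − 1)/1326) = 198.36.
Round up → n = 199.

n = 199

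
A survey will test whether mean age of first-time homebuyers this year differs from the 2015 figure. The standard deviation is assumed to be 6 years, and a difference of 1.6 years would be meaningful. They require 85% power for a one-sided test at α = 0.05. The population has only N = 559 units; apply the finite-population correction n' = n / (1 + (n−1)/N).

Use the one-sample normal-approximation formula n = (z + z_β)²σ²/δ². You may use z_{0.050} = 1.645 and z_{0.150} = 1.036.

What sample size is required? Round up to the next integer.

n = 86

n = (z_α + z_β)² · σ² / δ²
  = (1.645 + 1.036)² · 6² / 1.6²
  = 7.1878 · 36 / 2.56
  = 101.08
Finite-population correction (N = 559): 101.08 / (1 + (101.08 − 1)/559) = 85.73.
Round up → n = 86.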